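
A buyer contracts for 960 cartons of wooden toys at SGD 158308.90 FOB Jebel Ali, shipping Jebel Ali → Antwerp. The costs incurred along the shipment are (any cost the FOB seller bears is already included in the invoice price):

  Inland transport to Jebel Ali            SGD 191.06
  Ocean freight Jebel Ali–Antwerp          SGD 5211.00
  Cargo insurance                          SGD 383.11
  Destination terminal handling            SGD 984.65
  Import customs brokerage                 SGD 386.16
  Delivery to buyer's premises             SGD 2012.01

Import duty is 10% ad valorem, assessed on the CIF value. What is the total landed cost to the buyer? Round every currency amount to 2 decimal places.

Total landed cost: SGD 183676.13

FOB: the seller bears costs until goods are on board at the origin port; the buyer bears freight, insurance and all costs thereafter.
Already in the invoice (seller's account under FOB): inland to port — exclude.
CIF value = FOB price + freight + insurance = 158308.90 + 5211.00 + 383.11 = 163903.01
Import duty = 163903.01 × 10% = 16390.30
Buyer bears: freight 5211.00 + insurance 383.11 + destination terminal 984.65 + brokerage 386.16 + delivery 2012.01 + duty 16390.30 = 25367.23
Landed cost = invoice 158308.90 + 25367.23 = 183676.13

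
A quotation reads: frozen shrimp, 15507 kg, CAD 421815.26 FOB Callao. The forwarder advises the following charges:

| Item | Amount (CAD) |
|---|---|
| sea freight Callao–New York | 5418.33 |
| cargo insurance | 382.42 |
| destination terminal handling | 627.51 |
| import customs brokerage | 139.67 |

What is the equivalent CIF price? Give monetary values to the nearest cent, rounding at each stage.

CIF price: CAD 427616.01

Not relevant to the conversion: brokerage, destination terminal — on the buyer under both terms; not part of either seller's price.
From FOB to CIF, the seller additionally bears: freight, insurance.
CIF price = 421815.26 + 5418.33 + 382.42 = 427616.01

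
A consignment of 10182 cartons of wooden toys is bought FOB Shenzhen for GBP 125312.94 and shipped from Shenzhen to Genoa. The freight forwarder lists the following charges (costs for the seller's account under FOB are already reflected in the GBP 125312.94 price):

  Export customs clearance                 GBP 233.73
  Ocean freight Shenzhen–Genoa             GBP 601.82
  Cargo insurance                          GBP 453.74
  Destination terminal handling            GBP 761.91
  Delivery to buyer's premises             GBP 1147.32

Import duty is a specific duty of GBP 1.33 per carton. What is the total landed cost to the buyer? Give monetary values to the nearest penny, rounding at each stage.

FOB: the seller bears costs until goods are on board at the origin port; the buyer bears freight, insurance and all costs thereafter.
Already in the invoice (seller's account under FOB): export clearance — exclude.
CIF value = FOB price + freight + insurance = 125312.94 + 601.82 + 453.74 = 126368.50
Import duty = 10182 × 1.33 = 13542.06
Buyer bears: freight 601.82 + insurance 453.74 + destination terminal 761.91 + delivery 1147.32 + duty 13542.06 = 16506.85
Landed cost = invoice 125312.94 + 16506.85 = 141819.79

Total landed cost: GBP 141819.79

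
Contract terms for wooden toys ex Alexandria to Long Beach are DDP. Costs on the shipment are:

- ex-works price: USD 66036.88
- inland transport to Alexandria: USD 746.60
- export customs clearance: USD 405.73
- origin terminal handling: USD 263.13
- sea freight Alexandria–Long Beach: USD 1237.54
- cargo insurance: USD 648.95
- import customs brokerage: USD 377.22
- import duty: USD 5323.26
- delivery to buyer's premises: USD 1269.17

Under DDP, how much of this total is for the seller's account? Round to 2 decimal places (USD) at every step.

DDP: the seller bears all costs including import duty.
Seller's account: goods 66036.88 + inland to port 746.60 + export clearance 405.73 + origin terminal 263.13 + freight 1237.54 + insurance 648.95 + brokerage 377.22 + duty 5323.26 + delivery 1269.17 = 76308.48
Buyer's account: 0.00

Seller's account: USD 76308.48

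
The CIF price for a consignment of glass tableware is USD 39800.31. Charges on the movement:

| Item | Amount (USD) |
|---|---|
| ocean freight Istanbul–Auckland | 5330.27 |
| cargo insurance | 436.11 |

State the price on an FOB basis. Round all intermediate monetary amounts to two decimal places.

FOB price: USD 34033.93

From CIF to FOB, the seller no longer bears: freight, insurance.
FOB price = 39800.31 − 5330.27 − 436.11 = 34033.93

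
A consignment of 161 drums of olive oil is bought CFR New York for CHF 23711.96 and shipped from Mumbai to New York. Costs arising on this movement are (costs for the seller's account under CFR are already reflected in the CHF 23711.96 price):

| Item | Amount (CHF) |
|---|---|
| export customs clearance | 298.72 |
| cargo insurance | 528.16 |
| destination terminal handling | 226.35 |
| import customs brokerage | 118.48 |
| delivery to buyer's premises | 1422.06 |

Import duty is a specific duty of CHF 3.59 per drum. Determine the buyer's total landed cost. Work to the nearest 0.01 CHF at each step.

Total landed cost: CHF 26585.00

CFR: the seller pays costs through ocean freight to the destination port, but not insurance.
Already in the invoice (seller's account under CFR): export clearance — exclude.
CIF value = CFR price + insurance = 23711.96 + 528.16 = 24240.12
Import duty = 161 × 3.59 = 577.99
Buyer bears: insurance 528.16 + destination terminal 226.35 + brokerage 118.48 + delivery 1422.06 + duty 577.99 = 2873.04
Landed cost = invoice 23711.96 + 2873.04 = 26585.00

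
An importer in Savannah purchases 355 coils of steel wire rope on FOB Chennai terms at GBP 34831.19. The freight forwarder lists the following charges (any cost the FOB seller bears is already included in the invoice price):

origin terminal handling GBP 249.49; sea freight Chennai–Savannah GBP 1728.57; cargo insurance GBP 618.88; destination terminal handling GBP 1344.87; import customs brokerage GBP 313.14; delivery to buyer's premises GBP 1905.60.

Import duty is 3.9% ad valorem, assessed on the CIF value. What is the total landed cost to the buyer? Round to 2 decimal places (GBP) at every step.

Total landed cost: GBP 42192.22

FOB: the seller bears costs until goods are on board at the origin port; the buyer bears freight, insurance and all costs thereafter.
Already in the invoice (seller's account under FOB): origin terminal — exclude.
CIF value = FOB price + freight + insurance = 34831.19 + 1728.57 + 618.88 = 37178.64
Import duty = 37178.64 × 3.9% = 1449.97
Buyer bears: freight 1728.57 + insurance 618.88 + destination terminal 1344.87 + brokerage 313.14 + delivery 1905.60 + duty 1449.97 = 7361.03
Landed cost = invoice 34831.19 + 7361.03 = 42192.22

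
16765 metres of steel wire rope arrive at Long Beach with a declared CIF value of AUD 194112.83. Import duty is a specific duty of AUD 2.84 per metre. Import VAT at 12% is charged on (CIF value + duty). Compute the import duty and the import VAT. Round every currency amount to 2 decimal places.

Import duty = 16765 × 2.84 = 47612.60
VAT base = CIF + duty = 194112.83 + 47612.60 = 241725.43
Import VAT = 241725.43 × 12% = 29007.05

Import duty: AUD 47612.60; import VAT: AUD 29007.05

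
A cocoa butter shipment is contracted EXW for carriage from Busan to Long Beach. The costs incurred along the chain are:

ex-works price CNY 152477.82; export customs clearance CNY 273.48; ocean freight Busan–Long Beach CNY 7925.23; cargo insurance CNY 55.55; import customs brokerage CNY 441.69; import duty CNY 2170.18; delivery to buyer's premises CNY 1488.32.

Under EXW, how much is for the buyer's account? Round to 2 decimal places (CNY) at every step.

EXW: the seller makes goods available at their premises; the buyer bears all onward costs.
Seller's account: goods 152477.82 = 152477.82
Buyer's account: export clearance 273.48 + freight 7925.23 + insurance 55.55 + brokerage 441.69 + duty 2170.18 + delivery 1488.32 = 12354.45

Buyer's account: CNY 12354.45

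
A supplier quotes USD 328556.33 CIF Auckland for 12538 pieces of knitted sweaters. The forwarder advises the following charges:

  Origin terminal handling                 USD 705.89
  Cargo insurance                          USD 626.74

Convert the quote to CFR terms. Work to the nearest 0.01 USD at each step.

Not relevant to the conversion: origin terminal — on the seller under both CIF and CFR; already in the CIF price and stays in the CFR price.
From CIF to CFR, the seller no longer bears: insurance.
CFR price = 328556.33 − 626.74 = 327929.59

CFR price: USD 327929.59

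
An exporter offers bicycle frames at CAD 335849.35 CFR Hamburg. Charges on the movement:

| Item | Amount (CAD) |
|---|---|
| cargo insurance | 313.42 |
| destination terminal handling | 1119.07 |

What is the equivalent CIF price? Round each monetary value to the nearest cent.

Not relevant to the conversion: destination terminal — on the buyer under both terms; not part of either seller's price.
From CFR to CIF, the seller additionally bears: insurance.
CIF price = 335849.35 + 313.42 = 336162.77

CIF price: CAD 336162.77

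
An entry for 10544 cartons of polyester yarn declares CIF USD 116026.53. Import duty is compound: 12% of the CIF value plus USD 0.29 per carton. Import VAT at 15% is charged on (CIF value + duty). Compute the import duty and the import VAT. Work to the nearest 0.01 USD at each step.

Ad valorem component: 116026.53 × 12% = 13923.18
Specific component: 10544 × 0.29 = 3057.76
Import duty = 13923.18 + 3057.76 = 16980.94
VAT base = CIF + duty = 116026.53 + 16980.94 = 133007.47
Import VAT = 133007.47 × 15% = 19951.12

Import duty: USD 16980.94; import VAT: USD 19951.12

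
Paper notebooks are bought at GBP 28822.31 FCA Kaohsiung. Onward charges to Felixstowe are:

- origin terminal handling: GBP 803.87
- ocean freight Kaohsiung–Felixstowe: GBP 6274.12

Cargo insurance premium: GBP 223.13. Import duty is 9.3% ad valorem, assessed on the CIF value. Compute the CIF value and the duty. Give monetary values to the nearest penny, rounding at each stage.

CIF = FCA price + pre-shipment costs + freight + insurance
CIF = 28822.31 + 803.87 + 6274.12 + 223.13 = 36123.43
Import duty = 36123.43 × 9.3% = 3359.48

CIF value: GBP 36123.43; import duty: GBP 3359.48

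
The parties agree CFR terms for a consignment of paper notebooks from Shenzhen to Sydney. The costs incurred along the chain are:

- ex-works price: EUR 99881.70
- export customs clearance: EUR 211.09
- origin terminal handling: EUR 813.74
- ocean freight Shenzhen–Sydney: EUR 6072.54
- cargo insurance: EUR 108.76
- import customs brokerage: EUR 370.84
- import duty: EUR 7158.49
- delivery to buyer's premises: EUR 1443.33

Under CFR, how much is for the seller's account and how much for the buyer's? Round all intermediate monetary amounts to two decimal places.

Seller: EUR 106979.07; buyer: EUR 9081.42

CFR: the seller pays costs through ocean freight to the destination port, but not insurance.
Seller's account: goods 99881.70 + export clearance 211.09 + origin terminal 813.74 + freight 6072.54 = 106979.07
Buyer's account: insurance 108.76 + brokerage 370.84 + duty 7158.49 + delivery 1443.33 = 9081.42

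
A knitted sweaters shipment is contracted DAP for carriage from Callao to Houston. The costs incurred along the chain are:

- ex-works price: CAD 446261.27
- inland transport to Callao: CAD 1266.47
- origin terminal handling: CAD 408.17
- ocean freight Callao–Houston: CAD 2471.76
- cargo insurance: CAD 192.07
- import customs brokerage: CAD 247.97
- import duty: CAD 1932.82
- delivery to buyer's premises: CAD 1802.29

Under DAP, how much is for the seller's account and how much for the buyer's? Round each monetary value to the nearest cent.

Seller: CAD 452402.03; buyer: CAD 2180.79

DAP: the seller bears all costs to the named destination except import duty and clearance.
Seller's account: goods 446261.27 + inland to port 1266.47 + origin terminal 408.17 + freight 2471.76 + insurance 192.07 + delivery 1802.29 = 452402.03
Buyer's account: brokerage 247.97 + duty 1932.82 = 2180.79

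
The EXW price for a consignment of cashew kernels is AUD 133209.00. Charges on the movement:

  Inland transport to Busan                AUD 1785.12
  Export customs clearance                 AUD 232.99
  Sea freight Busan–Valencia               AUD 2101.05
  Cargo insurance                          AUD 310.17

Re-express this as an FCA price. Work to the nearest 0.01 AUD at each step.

FCA price: AUD 135227.11

Not relevant to the conversion: freight, insurance — on the buyer under both terms; not part of either seller's price.
From EXW to FCA, the seller additionally bears: inland to port, export clearance.
FCA price = 133209.00 + 1785.12 + 232.99 = 135227.11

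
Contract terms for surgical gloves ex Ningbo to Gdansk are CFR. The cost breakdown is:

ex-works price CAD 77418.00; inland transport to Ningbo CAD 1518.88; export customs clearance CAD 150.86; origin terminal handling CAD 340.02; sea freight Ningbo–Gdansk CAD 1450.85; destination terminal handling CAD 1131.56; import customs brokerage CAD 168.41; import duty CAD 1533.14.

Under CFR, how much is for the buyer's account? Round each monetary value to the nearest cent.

Buyer's account: CAD 2833.11

CFR: the seller pays costs through ocean freight to the destination port, but not insurance.
Seller's account: goods 77418.00 + inland to port 1518.88 + export clearance 150.86 + origin terminal 340.02 + freight 1450.85 = 80878.61
Buyer's account: destination terminal 1131.56 + brokerage 168.41 + duty 1533.14 = 2833.11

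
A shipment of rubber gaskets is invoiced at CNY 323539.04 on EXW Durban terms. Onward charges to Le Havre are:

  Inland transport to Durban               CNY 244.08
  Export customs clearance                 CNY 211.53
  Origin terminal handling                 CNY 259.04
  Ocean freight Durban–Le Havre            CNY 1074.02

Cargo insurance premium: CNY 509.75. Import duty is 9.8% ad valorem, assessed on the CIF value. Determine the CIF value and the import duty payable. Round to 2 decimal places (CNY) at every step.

CIF value: CNY 325837.46; import duty: CNY 31932.07

CIF = EXW price + pre-shipment costs + freight + insurance
CIF = 323539.04 + 244.08 + 211.53 + 259.04 + 1074.02 + 509.75 = 325837.46
Import duty = 325837.46 × 9.8% = 31932.07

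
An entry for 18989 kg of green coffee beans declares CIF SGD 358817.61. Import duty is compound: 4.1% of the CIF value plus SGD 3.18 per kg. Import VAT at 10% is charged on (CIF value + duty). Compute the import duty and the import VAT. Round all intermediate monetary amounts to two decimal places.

Import duty: SGD 75096.54; import VAT: SGD 43391.42

Ad valorem component: 358817.61 × 4.1% = 14711.52
Specific component: 18989 × 3.18 = 60385.02
Import duty = 14711.52 + 60385.02 = 75096.54
VAT base = CIF + duty = 358817.61 + 75096.54 = 433914.15
Import VAT = 433914.15 × 10% = 43391.42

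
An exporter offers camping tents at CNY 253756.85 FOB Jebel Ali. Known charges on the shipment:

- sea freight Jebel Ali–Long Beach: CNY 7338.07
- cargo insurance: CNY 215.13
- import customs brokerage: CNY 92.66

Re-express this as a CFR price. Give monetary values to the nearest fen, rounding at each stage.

CFR price: CNY 261094.92

Not relevant to the conversion: brokerage, insurance — on the buyer under both terms; not part of either seller's price.
From FOB to CFR, the seller additionally bears: freight.
CFR price = 253756.85 + 7338.07 = 261094.92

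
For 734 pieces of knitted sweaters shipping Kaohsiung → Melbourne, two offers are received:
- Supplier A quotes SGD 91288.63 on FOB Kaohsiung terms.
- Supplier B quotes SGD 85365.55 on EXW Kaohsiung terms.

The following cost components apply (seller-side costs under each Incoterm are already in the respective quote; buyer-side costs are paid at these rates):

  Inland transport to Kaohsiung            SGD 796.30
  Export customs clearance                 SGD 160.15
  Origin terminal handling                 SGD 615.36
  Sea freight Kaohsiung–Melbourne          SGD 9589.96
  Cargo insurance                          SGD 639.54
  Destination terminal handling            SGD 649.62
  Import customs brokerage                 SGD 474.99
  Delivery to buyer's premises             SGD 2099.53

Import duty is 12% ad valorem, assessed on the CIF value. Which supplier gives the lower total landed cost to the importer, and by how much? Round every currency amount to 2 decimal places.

Supplier A (FOB):
CIF value = FOB price + freight + insurance = 91288.63 + 9589.96 + 639.54 = 101518.13
Import duty = 101518.13 × 12% = 12182.18
Buyer bears (A): 9589.96 + 639.54 + 649.62 + 474.99 + 2099.53 = 13453.64
Landed cost (A) = invoice 91288.63 + 13453.64 + duty 12182.18 = 116924.45
Supplier B (EXW):
CIF value = EXW price + inland to port + export clearance + origin terminal + freight + insurance = 85365.55 + 796.30 + 160.15 + 615.36 + 9589.96 + 639.54 = 97166.86
Import duty = 97166.86 × 12% = 11660.02
Buyer bears (B): 796.30 + 160.15 + 615.36 + 9589.96 + 639.54 + 649.62 + 474.99 + 2099.53 = 15025.45
Landed cost (B) = invoice 85365.55 + 15025.45 + duty 11660.02 = 112051.02
Difference = |116924.45 − 112051.02| = 4873.43

Supplier B is cheaper by SGD 4873.43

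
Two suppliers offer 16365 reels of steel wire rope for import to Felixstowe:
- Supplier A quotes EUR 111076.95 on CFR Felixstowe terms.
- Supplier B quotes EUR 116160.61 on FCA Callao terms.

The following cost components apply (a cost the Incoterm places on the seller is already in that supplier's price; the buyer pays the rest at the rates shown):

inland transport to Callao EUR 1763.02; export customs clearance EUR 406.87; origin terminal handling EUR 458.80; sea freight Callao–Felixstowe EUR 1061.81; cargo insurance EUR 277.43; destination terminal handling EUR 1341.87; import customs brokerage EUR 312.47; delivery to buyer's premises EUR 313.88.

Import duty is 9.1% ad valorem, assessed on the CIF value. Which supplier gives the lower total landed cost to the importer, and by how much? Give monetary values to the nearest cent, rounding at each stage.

Supplier A is cheaper by EUR 7205.26

Supplier A (CFR):
CIF value = CFR price + insurance = 111076.95 + 277.43 = 111354.38
Import duty = 111354.38 × 9.1% = 10133.25
Buyer bears (A): 277.43 + 1341.87 + 312.47 + 313.88 = 2245.65
Landed cost (A) = invoice 111076.95 + 2245.65 + duty 10133.25 = 123455.85
Supplier B (FCA):
CIF value = FCA price + origin terminal + freight + insurance = 116160.61 + 458.80 + 1061.81 + 277.43 = 117958.65
Import duty = 117958.65 × 9.1% = 10734.24
Buyer bears (B): 458.80 + 1061.81 + 277.43 + 1341.87 + 312.47 + 313.88 = 3766.26
Landed cost (B) = invoice 116160.61 + 3766.26 + duty 10734.24 = 130661.11
Difference = |123455.85 − 130661.11| = 7205.26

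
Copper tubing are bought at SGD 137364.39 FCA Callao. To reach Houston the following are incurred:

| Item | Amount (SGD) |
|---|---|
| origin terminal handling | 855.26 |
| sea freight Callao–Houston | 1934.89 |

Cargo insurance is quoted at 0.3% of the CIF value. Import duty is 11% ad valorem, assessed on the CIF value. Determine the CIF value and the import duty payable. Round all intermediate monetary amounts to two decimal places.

CIF value: SGD 140576.27; import duty: SGD 15463.39

Let C be the CIF value. C = FCA price + pre-shipment costs + freight + 0.3% × C
C − 0.3% × C = 137364.39 + 855.26 + 1934.89
0.997 × C = 140154.54
C = 140154.54 / 0.997 = 140576.27
Insurance premium = 0.3% × 140576.27 = 421.73
Import duty = 140576.27 × 11% = 15463.39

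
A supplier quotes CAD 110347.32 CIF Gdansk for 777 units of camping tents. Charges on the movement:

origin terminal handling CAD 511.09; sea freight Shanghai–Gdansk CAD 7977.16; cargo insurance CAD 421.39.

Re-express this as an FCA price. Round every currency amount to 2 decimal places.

FCA price: CAD 101437.68

From CIF to FCA, the seller no longer bears: origin terminal, freight, insurance.
FCA price = 110347.32 − 511.09 − 7977.16 − 421.39 = 101437.68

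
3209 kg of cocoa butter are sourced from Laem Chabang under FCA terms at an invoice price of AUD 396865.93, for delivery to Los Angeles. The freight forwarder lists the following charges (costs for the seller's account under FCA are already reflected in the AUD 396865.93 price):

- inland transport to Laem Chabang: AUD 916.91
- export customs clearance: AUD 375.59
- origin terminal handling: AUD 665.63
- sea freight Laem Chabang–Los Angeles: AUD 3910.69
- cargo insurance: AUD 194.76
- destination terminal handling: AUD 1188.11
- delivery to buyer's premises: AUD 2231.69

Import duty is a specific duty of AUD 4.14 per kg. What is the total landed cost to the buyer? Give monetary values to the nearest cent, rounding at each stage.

Total landed cost: AUD 418342.07

FCA: the seller delivers export-cleared goods to the carrier; the buyer bears costs from that point.
Already in the invoice (seller's account under FCA): inland to port, export clearance — exclude.
CIF value = FCA price + origin terminal + freight + insurance = 396865.93 + 665.63 + 3910.69 + 194.76 = 401637.01
Import duty = 3209 × 4.14 = 13285.26
Buyer bears: origin terminal 665.63 + freight 3910.69 + insurance 194.76 + destination terminal 1188.11 + delivery 2231.69 + duty 13285.26 = 21476.14
Landed cost = invoice 396865.93 + 21476.14 = 418342.07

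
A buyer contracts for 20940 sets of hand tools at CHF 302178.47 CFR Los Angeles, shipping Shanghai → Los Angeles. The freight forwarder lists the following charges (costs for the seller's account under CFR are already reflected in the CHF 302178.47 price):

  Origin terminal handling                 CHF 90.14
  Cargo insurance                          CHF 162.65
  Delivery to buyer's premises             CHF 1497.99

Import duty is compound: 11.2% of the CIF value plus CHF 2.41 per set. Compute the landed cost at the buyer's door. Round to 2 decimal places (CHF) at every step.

CFR: the seller pays costs through ocean freight to the destination port, but not insurance.
Already in the invoice (seller's account under CFR): origin terminal — exclude.
CIF value = CFR price + insurance = 302178.47 + 162.65 = 302341.12
Ad valorem component: 302341.12 × 11.2% = 33862.21
Specific component: 20940 × 2.41 = 50465.40
Import duty = 33862.21 + 50465.40 = 84327.61
Buyer bears: insurance 162.65 + delivery 1497.99 + duty 84327.61 = 85988.25
Landed cost = invoice 302178.47 + 85988.25 = 388166.72

Total landed cost: CHF 388166.72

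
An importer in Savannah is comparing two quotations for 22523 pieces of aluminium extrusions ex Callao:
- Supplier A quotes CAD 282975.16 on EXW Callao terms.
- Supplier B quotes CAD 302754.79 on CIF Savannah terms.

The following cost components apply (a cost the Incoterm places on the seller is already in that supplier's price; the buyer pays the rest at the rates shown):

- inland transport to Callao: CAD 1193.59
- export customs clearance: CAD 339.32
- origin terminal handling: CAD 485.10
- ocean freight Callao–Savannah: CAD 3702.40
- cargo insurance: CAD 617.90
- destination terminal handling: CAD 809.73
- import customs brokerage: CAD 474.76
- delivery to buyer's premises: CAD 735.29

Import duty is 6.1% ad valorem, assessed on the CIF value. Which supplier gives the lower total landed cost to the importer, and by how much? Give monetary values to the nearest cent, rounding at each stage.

Supplier A (EXW):
CIF value = EXW price + inland to port + export clearance + origin terminal + freight + insurance = 282975.16 + 1193.59 + 339.32 + 485.10 + 3702.40 + 617.90 = 289313.47
Import duty = 289313.47 × 6.1% = 17648.12
Buyer bears (A): 1193.59 + 339.32 + 485.10 + 3702.40 + 617.90 + 809.73 + 474.76 + 735.29 = 8358.09
Landed cost (A) = invoice 282975.16 + 8358.09 + duty 17648.12 = 308981.37
Supplier B (CIF):
The CIF price already equals the CIF value: 302754.79
Import duty = 302754.79 × 6.1% = 18468.04
Buyer bears (B): 809.73 + 474.76 + 735.29 = 2019.78
Landed cost (B) = invoice 302754.79 + 2019.78 + duty 18468.04 = 323242.61
Difference = |308981.37 − 323242.61| = 14261.24

Supplier A is cheaper by CAD 14261.24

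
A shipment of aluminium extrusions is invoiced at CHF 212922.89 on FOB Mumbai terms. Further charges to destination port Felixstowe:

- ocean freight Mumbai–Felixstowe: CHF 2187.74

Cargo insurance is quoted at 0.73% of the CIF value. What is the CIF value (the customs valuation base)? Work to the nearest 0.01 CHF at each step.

CIF value: CHF 216692.49

Let C be the CIF value. C = FOB price + freight + 0.73% × C
C − 0.73% × C = 212922.89 + 2187.74
0.9927 × C = 215110.63
C = 215110.63 / 0.9927 = 216692.49
Insurance premium = 0.73% × 216692.49 = 1581.86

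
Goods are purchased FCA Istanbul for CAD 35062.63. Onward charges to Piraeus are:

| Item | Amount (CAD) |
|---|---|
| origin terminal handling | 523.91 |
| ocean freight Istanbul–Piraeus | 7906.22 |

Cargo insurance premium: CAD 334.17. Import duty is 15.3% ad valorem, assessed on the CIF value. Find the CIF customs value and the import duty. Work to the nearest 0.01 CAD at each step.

CIF = FCA price + pre-shipment costs + freight + insurance
CIF = 35062.63 + 523.91 + 7906.22 + 334.17 = 43826.93
Import duty = 43826.93 × 15.3% = 6705.52

CIF value: CAD 43826.93; import duty: CAD 6705.52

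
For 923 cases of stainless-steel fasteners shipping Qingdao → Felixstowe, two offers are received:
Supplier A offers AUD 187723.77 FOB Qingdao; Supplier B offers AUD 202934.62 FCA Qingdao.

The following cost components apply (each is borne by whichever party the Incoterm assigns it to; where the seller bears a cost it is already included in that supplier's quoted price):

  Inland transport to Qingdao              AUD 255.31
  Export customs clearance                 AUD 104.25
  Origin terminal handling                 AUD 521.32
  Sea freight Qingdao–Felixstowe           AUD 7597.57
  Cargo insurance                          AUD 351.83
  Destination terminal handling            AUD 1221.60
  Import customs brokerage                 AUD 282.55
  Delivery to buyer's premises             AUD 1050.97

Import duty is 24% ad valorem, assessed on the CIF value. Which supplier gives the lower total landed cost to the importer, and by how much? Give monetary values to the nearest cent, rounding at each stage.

Supplier A is cheaper by AUD 19507.89

Supplier A (FOB):
CIF value = FOB price + freight + insurance = 187723.77 + 7597.57 + 351.83 = 195673.17
Import duty = 195673.17 × 24% = 46961.56
Buyer bears (A): 7597.57 + 351.83 + 1221.60 + 282.55 + 1050.97 = 10504.52
Landed cost (A) = invoice 187723.77 + 10504.52 + duty 46961.56 = 245189.85
Supplier B (FCA):
CIF value = FCA price + origin terminal + freight + insurance = 202934.62 + 521.32 + 7597.57 + 351.83 = 211405.34
Import duty = 211405.34 × 24% = 50737.28
Buyer bears (B): 521.32 + 7597.57 + 351.83 + 1221.60 + 282.55 + 1050.97 = 11025.84
Landed cost (B) = invoice 202934.62 + 11025.84 + duty 50737.28 = 264697.74
Difference = |245189.85 − 264697.74| = 19507.89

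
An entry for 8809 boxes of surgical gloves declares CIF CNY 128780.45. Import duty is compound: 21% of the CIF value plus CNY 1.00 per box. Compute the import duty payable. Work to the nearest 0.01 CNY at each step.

Import duty: CNY 35852.89

Ad valorem component: 128780.45 × 21% = 27043.89
Specific component: 8809 × 1.00 = 8809.00
Import duty = 27043.89 + 8809.00 = 35852.89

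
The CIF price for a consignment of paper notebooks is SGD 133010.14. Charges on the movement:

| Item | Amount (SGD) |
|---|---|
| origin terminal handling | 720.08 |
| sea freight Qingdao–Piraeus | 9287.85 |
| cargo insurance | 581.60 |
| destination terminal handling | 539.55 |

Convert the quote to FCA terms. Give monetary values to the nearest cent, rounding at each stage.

Not relevant to the conversion: destination terminal — on the buyer under both terms; not part of either seller's price.
From CIF to FCA, the seller no longer bears: origin terminal, freight, insurance.
FCA price = 133010.14 − 720.08 − 9287.85 − 581.60 = 122420.61

FCA price: SGD 122420.61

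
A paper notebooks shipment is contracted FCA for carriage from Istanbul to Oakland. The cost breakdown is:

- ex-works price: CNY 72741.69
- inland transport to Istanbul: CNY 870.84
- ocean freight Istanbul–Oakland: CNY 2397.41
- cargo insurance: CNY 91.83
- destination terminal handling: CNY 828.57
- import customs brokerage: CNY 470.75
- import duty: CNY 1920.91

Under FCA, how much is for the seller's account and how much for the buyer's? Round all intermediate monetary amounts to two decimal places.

FCA: the seller delivers export-cleared goods to the carrier; the buyer bears costs from that point.
Seller's account: goods 72741.69 + inland to port 870.84 = 73612.53
Buyer's account: freight 2397.41 + insurance 91.83 + destination terminal 828.57 + brokerage 470.75 + duty 1920.91 = 5709.47

Seller: CNY 73612.53; buyer: CNY 5709.47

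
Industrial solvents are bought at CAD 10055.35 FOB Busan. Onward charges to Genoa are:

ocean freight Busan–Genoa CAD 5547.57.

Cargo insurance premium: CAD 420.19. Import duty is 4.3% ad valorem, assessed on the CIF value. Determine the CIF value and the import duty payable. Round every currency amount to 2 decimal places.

CIF = FOB price + freight + insurance
CIF = 10055.35 + 5547.57 + 420.19 = 16023.11
Import duty = 16023.11 × 4.3% = 688.99

CIF value: CAD 16023.11; import duty: CAD 688.99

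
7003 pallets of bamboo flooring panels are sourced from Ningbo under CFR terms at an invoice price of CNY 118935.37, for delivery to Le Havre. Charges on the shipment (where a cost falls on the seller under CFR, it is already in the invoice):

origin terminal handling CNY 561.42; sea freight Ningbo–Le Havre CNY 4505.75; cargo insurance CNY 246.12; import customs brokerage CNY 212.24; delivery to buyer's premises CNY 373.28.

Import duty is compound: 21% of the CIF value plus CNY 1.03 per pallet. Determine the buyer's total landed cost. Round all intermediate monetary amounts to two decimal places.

Total landed cost: CNY 152008.21

CFR: the seller pays costs through ocean freight to the destination port, but not insurance.
Already in the invoice (seller's account under CFR): origin terminal, freight — exclude.
CIF value = CFR price + insurance = 118935.37 + 246.12 = 119181.49
Ad valorem component: 119181.49 × 21% = 25028.11
Specific component: 7003 × 1.03 = 7213.09
Import duty = 25028.11 + 7213.09 = 32241.20
Buyer bears: insurance 246.12 + brokerage 212.24 + delivery 373.28 + duty 32241.20 = 33072.84
Landed cost = invoice 118935.37 + 33072.84 = 152008.21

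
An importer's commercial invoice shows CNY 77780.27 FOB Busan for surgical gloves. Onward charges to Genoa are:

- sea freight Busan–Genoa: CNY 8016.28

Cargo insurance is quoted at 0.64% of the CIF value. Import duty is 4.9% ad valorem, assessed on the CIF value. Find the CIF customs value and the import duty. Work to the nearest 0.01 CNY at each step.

Let C be the CIF value. C = FOB price + freight + 0.64% × C
C − 0.64% × C = 77780.27 + 8016.28
0.9936 × C = 85796.55
C = 85796.55 / 0.9936 = 86349.18
Insurance premium = 0.64% × 86349.18 = 552.63
Import duty = 86349.18 × 4.9% = 4231.11

CIF value: CNY 86349.18; import duty: CNY 4231.11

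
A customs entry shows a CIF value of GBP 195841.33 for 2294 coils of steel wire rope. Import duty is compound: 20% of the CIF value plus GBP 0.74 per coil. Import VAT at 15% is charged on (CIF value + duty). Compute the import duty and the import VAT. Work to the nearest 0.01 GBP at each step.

Import duty: GBP 40865.83; import VAT: GBP 35506.07

Ad valorem component: 195841.33 × 20% = 39168.27
Specific component: 2294 × 0.74 = 1697.56
Import duty = 39168.27 + 1697.56 = 40865.83
VAT base = CIF + duty = 195841.33 + 40865.83 = 236707.16
Import VAT = 236707.16 × 15% = 35506.07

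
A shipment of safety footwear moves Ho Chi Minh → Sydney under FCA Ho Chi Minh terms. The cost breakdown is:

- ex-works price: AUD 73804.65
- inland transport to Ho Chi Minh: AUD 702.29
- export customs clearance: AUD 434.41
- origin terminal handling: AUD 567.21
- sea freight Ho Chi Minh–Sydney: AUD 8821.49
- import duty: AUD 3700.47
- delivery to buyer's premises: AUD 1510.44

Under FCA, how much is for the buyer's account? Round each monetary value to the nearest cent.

Buyer's account: AUD 14599.61

FCA: the seller delivers export-cleared goods to the carrier; the buyer bears costs from that point.
Seller's account: goods 73804.65 + inland to port 702.29 + export clearance 434.41 = 74941.35
Buyer's account: origin terminal 567.21 + freight 8821.49 + duty 3700.47 + delivery 1510.44 = 14599.61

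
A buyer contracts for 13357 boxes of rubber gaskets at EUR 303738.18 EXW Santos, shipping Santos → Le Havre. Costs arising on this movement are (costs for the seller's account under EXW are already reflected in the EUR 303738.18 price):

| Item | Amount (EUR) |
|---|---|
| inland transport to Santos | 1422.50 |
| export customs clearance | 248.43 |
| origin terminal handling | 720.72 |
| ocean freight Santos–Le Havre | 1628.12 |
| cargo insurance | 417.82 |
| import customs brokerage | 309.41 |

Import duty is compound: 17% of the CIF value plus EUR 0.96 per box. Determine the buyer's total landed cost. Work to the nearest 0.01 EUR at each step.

EXW: the seller makes goods available at their premises; the buyer bears all onward costs.
CIF value = EXW price + inland to port + export clearance + origin terminal + freight + insurance = 303738.18 + 1422.50 + 248.43 + 720.72 + 1628.12 + 417.82 = 308175.77
Ad valorem component: 308175.77 × 17% = 52389.88
Specific component: 13357 × 0.96 = 12822.72
Import duty = 52389.88 + 12822.72 = 65212.60
Buyer bears: inland to port 1422.50 + export clearance 248.43 + origin terminal 720.72 + freight 1628.12 + insurance 417.82 + brokerage 309.41 + duty 65212.60 = 69959.60
Landed cost = invoice 303738.18 + 69959.60 = 373697.78

Total landed cost: EUR 373697.78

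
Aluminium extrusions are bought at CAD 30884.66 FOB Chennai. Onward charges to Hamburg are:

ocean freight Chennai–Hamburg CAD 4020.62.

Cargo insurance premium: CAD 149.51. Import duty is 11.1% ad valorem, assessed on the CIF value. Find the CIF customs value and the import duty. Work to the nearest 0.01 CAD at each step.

CIF = FOB price + freight + insurance
CIF = 30884.66 + 4020.62 + 149.51 = 35054.79
Import duty = 35054.79 × 11.1% = 3891.08

CIF value: CAD 35054.79; import duty: CAD 3891.08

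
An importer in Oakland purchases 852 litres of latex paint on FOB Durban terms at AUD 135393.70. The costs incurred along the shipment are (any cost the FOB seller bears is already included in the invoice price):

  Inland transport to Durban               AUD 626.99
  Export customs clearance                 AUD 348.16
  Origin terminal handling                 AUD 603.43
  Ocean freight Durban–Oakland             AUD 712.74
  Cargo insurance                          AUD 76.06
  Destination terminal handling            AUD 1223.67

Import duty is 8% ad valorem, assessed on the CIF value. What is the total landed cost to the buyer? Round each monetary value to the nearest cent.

FOB: the seller bears costs until goods are on board at the origin port; the buyer bears freight, insurance and all costs thereafter.
Already in the invoice (seller's account under FOB): inland to port, export clearance, origin terminal — exclude.
CIF value = FOB price + freight + insurance = 135393.70 + 712.74 + 76.06 = 136182.50
Import duty = 136182.50 × 8% = 10894.60
Buyer bears: freight 712.74 + insurance 76.06 + destination terminal 1223.67 + duty 10894.60 = 12907.07
Landed cost = invoice 135393.70 + 12907.07 = 148300.77

Total landed cost: AUD 148300.77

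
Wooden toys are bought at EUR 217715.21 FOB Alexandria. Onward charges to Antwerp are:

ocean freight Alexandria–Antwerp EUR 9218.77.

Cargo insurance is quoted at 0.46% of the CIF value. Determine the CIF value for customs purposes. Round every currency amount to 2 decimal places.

CIF value: EUR 227982.70

Let C be the CIF value. C = FOB price + freight + 0.46% × C
C − 0.46% × C = 217715.21 + 9218.77
0.9954 × C = 226933.98
C = 226933.98 / 0.9954 = 227982.70
Insurance premium = 0.46% × 227982.70 = 1048.72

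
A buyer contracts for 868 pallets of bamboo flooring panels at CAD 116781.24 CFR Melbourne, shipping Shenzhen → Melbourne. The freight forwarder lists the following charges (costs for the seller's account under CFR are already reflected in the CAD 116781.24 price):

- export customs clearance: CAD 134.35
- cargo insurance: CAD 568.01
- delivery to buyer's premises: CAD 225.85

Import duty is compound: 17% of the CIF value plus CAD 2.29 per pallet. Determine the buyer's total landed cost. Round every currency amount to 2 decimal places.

CFR: the seller pays costs through ocean freight to the destination port, but not insurance.
Already in the invoice (seller's account under CFR): export clearance — exclude.
CIF value = CFR price + insurance = 116781.24 + 568.01 = 117349.25
Ad valorem component: 117349.25 × 17% = 19949.37
Specific component: 868 × 2.29 = 1987.72
Import duty = 19949.37 + 1987.72 = 21937.09
Buyer bears: insurance 568.01 + delivery 225.85 + duty 21937.09 = 22730.95
Landed cost = invoice 116781.24 + 22730.95 = 139512.19

Total landed cost: CAD 139512.19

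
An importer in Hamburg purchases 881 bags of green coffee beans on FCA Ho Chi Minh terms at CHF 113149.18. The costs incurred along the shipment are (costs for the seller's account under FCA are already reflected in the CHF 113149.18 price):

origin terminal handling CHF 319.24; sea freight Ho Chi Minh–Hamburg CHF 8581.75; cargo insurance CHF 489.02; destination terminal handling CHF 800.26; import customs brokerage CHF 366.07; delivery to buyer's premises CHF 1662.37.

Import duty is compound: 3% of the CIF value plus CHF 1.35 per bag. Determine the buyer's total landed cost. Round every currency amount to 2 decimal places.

Total landed cost: CHF 130233.42

FCA: the seller delivers export-cleared goods to the carrier; the buyer bears costs from that point.
CIF value = FCA price + origin terminal + freight + insurance = 113149.18 + 319.24 + 8581.75 + 489.02 = 122539.19
Ad valorem component: 122539.19 × 3% = 3676.18
Specific component: 881 × 1.35 = 1189.35
Import duty = 3676.18 + 1189.35 = 4865.53
Buyer bears: origin terminal 319.24 + freight 8581.75 + insurance 489.02 + destination terminal 800.26 + brokerage 366.07 + delivery 1662.37 + duty 4865.53 = 17084.24
Landed cost = invoice 113149.18 + 17084.24 = 130233.42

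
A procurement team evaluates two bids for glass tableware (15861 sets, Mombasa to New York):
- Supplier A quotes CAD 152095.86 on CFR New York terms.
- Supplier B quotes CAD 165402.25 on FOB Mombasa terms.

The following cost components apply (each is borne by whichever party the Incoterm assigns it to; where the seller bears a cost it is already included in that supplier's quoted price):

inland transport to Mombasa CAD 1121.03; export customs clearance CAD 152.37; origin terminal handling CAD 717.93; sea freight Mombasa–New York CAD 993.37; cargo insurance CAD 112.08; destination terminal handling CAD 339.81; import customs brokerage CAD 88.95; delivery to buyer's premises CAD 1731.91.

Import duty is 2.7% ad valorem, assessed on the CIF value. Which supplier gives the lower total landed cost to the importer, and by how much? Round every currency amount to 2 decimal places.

Supplier A is cheaper by CAD 14685.86

Supplier A (CFR):
CIF value = CFR price + insurance = 152095.86 + 112.08 = 152207.94
Import duty = 152207.94 × 2.7% = 4109.61
Buyer bears (A): 112.08 + 339.81 + 88.95 + 1731.91 = 2272.75
Landed cost (A) = invoice 152095.86 + 2272.75 + duty 4109.61 = 158478.22
Supplier B (FOB):
CIF value = FOB price + freight + insurance = 165402.25 + 993.37 + 112.08 = 166507.70
Import duty = 166507.70 × 2.7% = 4495.71
Buyer bears (B): 993.37 + 112.08 + 339.81 + 88.95 + 1731.91 = 3266.12
Landed cost (B) = invoice 165402.25 + 3266.12 + duty 4495.71 = 173164.08
Difference = |158478.22 − 173164.08| = 14685.86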